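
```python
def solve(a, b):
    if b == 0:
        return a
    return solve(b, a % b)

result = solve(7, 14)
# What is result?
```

solve(7, 14) -> solve(14, 7) -> solve(7, 0) -> 7

Answer: 7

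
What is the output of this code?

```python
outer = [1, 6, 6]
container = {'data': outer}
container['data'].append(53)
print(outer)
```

Key concept: dict holds reference to list.
Step by step:
`outer = [1, 6, 6]` → outer = [1, 6, 6]
`container = {'data': outer}` → container = {'data': [1, 6, 6]}
`container['data'].append(53)` → outer = [1, 6, 6, 53]; container = {'data': [1, 6, 6, 53]}
`print(outer)` → prints [1, 6, 6, 53]

Answer: [1, 6, 6, 53]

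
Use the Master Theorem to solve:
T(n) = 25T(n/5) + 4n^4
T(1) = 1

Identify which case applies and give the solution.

a=25, b=5, f(n)=4n^4. log_5(25) = 2. Since c=4 > 2 and the regularity condition holds (25(n/5)^4 = (25/5^4)n^4 with 25/5^4 < 1), Case 3 applies: T(n) = Θ(f(n)) = O(n^4).

Answer: O(n^4) - Case 3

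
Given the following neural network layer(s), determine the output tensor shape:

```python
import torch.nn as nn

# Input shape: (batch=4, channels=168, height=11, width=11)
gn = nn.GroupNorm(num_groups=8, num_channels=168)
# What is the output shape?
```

Input: (4, 168, 11, 11) -> Output: (4, 168, 11, 11)

Answer: (4, 168, 11, 11)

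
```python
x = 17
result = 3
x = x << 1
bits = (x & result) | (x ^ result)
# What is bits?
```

Trace:
`x = 17` → x = 17
`result = 3` → result = 3
`x = x << 1` → x = 34
`bits = (x & result) | (x ^ result)` → bits = 35
So bits = 35

Answer: 35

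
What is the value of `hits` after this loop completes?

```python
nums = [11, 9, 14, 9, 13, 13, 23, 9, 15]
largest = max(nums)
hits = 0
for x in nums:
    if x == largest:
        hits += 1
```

Count of max value 23 in [11, 9, 14, 9, 13, 13, 23, 9, 15]
`hits` takes the values: 0 → 1

Answer: 1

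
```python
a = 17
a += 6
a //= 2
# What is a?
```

Trace:
`a = 17` → a = 17
`a += 6` → a = 23
`a //= 2` → a = 11
So a = 11

Answer: 11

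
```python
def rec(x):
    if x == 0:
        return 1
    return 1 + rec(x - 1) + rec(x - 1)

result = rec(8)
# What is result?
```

rec(x) = 1 + 2·rec(x-1), rec(0)=1. Closed form: (1+1)·2^8 - 1 = 511.

Answer: 511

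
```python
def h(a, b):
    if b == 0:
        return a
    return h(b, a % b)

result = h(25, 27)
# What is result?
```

h(25, 27) -> h(27, 25) -> h(25, 2) -> h(2, 1) -> h(1, 0) -> 1

Answer: 1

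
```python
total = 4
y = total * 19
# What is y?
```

Trace:
`total = 4` → total = 4
`y = total * 19` → y = 76
So y = 76

Answer: 76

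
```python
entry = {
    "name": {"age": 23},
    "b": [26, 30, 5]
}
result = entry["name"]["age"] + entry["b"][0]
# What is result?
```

Trace:
`entry = { ...` → entry = {'name': {'age': 23}, 'b': [26, 30, 5]}
`result = entry["name"]["age"] + entry["b"][0]` → result = 49
So result = 49

Answer: 49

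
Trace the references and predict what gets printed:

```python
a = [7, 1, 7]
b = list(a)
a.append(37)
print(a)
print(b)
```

Key concept: list() constructor creates copy.
Step by step:
`a = [7, 1, 7]` → a = [7, 1, 7]
`b = list(a)` → b = [7, 1, 7]
`a.append(37)` → a = [7, 1, 7, 37]
`print(a)` → prints [7, 1, 7, 37]
`print(b)` → prints [7, 1, 7]

Answer:
[7, 1, 7, 37]
[7, 1, 7]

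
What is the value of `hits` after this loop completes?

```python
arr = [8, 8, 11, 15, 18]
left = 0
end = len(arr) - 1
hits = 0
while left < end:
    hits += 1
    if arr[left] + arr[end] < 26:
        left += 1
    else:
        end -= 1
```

Steps to find pair summing to 26
`hits` takes the values: 0 → 1 → 2 → 3 → 4

Answer: 4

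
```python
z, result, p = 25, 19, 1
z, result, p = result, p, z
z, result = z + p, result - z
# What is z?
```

Trace:
`z, result, p = 25, 19, 1` → z = 25; result = 19; p = 1
`z, result, p = result, p, z` → z = 19; result = 1; p = 25
`z, result = z + p, result - z` → z = 44; result = -18
So z = 44

Answer: 44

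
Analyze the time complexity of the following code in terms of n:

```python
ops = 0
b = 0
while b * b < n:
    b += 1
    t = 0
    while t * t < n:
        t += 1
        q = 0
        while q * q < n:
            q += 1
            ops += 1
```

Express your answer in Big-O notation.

Each loop level contributes: √n × √n × √n. Multiplying the contributions gives O(n√n).

Answer: O(n√n)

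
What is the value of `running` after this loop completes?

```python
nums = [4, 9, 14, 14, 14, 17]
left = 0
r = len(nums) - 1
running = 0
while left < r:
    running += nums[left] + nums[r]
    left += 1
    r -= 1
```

Sum of pairs from ends
`running` takes the values: 0 → 21 → 44 → 72

Answer: 72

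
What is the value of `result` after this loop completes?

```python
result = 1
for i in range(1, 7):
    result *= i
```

6! = 720
`result` takes the values: 1 → 2 → 6 → 24 → 120 → 720

Answer: 720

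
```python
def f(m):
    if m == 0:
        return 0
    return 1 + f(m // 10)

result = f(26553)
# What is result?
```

Count of digits of 26553: 5

Answer: 5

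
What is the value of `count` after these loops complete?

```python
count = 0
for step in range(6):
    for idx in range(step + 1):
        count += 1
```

Triangle: 1 + 2 + ... + 6
`count` takes the values: 0 → 1 → 2 → 3 → 4 → 5 → 6 → 7 → 8 → 9 → 10 → 11 → 12 → 13 → 14 → 15 → 16 → 17 → 18 → 19 → 20 → 21

Answer: 21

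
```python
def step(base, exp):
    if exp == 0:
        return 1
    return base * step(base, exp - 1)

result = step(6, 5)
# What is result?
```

step(6, 5) = 6 * 6 * 6 * 6 * 6 = 7776

Answer: 7776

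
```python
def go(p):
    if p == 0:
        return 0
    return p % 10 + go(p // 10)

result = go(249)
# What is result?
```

Sum of digits of 249: 9 + 4 + 2 = 15

Answer: 15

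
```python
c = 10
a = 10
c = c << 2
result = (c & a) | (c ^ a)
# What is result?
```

Trace:
`c = 10` → c = 10
`a = 10` → a = 10
`c = c << 2` → c = 40
`result = (c & a) | (c ^ a)` → result = 42
So result = 42

Answer: 42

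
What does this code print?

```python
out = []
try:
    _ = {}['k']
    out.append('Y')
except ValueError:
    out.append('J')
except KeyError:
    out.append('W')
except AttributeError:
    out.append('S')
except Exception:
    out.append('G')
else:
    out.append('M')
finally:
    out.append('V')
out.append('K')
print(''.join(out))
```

Execution trace: 'W' (except KeyError) → 'V' (finally) → 'K' (after the try/except). Output: WVK

Answer: WVK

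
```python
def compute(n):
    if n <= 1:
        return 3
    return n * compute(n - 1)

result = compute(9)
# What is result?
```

compute(9) = 9 * 8 * 7 * 6 * 5 * 4 * 3 * 2 * 3 = 1088640

Answer: 1088640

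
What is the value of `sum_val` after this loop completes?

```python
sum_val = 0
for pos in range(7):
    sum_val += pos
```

Sum of 0 to 6 = 21
`sum_val` takes the values: 0 → 1 → 3 → 6 → 10 → 15 → 21

Answer: 21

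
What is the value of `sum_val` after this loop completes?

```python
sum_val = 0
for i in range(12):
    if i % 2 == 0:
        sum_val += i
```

Sum of even numbers 0 to 11
`sum_val` takes the values: 0 → 2 → 6 → 12 → 20 → 30

Answer: 30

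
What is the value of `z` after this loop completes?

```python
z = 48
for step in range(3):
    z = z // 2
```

Halve 3 times: 48 // 2^3 = 6
`z` takes the values: 48 → 24 → 12 → 6

Answer: 6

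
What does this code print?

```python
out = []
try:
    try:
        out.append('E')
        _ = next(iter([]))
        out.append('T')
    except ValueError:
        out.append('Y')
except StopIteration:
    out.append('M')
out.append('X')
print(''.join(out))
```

Execution trace: 'E' (try body) → 'M' (outer except StopIteration) → 'X' (after the try/except). Output: EMX

Answer: EMX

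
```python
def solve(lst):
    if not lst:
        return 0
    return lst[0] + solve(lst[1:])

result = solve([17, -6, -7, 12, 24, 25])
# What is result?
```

17 + (-6) + (-7) + 12 + 24 + 25 + 0 = 65

Answer: 65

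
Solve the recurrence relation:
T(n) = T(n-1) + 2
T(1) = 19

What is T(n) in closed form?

Unrolling: T(n) = T(1) + 2·(n-1) = 19 + 2(n-1) = 2n + 17.

Answer: T(n) = 2n + 17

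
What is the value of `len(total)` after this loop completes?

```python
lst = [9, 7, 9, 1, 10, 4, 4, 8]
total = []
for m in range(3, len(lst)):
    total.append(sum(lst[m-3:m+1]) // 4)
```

Number of 4-element averages
`total` takes the values: [] → [6] → [6, 6] → [6, 6, 6] → [6, 6, 6, 4] → [6, 6, 6, 4, 6]
So `len(total)` = 5

Answer: 5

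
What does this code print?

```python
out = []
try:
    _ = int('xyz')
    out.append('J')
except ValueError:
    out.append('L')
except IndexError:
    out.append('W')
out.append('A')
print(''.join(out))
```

Execution trace: 'L' (except ValueError) → 'A' (after the try/except). Output: LA

Answer: LA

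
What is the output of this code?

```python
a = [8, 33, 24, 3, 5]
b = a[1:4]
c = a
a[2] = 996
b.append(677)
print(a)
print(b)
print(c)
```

Key concept: slice vs alias.
Step by step:
`a = [8, 33, 24, 3, 5]` → a = [8, 33, 24, 3, 5]
`b = a[1:4]` → b = [33, 24, 3]
`c = a` → c = [8, 33, 24, 3, 5] (same object as a)
`a[2] = 996` → a = [8, 33, 996, 3, 5] (same object as c); c = [8, 33, 996, 3, 5] (same object as a)
`b.append(677)` → b = [33, 24, 3, 677]
`print(a)` → prints [8, 33, 996, 3, 5]
`print(b)` → prints [33, 24, 3, 677]
`print(c)` → prints [8, 33, 996, 3, 5]

Answer:
[8, 33, 996, 3, 5]
[33, 24, 3, 677]
[8, 33, 996, 3, 5]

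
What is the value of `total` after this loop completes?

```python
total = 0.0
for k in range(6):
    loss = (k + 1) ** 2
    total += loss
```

Sum of squared losses 1² + 2² + ... + 6²
`total` takes the values: 0.0 → 1.0 → 5.0 → 14.0 → 30.0 → 55.0 → 91.0

Answer: 91.0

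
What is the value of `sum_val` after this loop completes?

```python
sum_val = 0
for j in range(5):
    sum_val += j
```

Sum of 0 to 4 = 10
`sum_val` takes the values: 0 → 1 → 3 → 6 → 10

Answer: 10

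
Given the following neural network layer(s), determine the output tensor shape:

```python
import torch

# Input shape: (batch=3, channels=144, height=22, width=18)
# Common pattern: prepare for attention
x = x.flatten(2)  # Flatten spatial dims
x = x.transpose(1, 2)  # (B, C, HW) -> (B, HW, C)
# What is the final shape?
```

Input: (3, 144, 22, 18) -> after flatten(2): (3, 144, 396) -> Output: (3, 396, 144)

Answer: (3, 396, 144)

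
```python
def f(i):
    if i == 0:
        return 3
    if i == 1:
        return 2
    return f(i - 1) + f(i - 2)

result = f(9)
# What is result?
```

Build up from base cases: f(0)=3, f(1)=2, f(2)=5, f(3)=7, f(4)=12, f(5)=19, f(6)=31, ..., f(9)=131

Answer: 131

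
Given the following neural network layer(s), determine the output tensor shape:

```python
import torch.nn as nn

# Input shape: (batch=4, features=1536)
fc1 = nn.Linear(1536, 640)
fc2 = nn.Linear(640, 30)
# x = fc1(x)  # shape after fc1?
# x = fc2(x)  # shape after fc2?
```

Input: (4, 1536) -> after fc1: (4, 640) -> Output: (4, 30)

Answer: (4, 30)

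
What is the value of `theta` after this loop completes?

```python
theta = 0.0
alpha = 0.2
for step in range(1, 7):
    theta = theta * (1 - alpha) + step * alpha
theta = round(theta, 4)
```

Moving average with lr=0.2
`theta` takes the values: 0.0 → 0.2 → 0.56 → 1.048 → 1.6384 → 2.31072 → 3.048576 → 3.0486

Answer: 3.0486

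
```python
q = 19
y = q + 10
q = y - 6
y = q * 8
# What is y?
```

Trace:
`q = 19` → q = 19
`y = q + 10` → y = 29
`q = y - 6` → q = 23
`y = q * 8` → y = 184
So y = 184

Answer: 184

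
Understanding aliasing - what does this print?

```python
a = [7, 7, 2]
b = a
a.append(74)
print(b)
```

Key concept: basic list aliasing.
Step by step:
`a = [7, 7, 2]` → a = [7, 7, 2]
`b = a` → b = [7, 7, 2] (same object as a)
`a.append(74)` → a = [7, 7, 2, 74] (same object as b); b = [7, 7, 2, 74] (same object as a)
`print(b)` → prints [7, 7, 2, 74]

Answer: [7, 7, 2, 74]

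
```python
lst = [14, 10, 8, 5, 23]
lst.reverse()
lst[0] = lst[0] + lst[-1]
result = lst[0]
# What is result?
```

Trace:
`lst = [14, 10, 8, 5, 23]` → lst = [14, 10, 8, 5, 23]
`lst.reverse()` → lst = [23, 5, 8, 10, 14]
`lst[0] = lst[0] + lst[-1]` → lst = [37, 5, 8, 10, 14]
`result = lst[0]` → result = 37
So result = 37

Answer: 37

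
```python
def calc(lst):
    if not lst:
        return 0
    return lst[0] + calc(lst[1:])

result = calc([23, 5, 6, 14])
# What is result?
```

23 + 5 + 6 + 14 + 0 = 48

Answer: 48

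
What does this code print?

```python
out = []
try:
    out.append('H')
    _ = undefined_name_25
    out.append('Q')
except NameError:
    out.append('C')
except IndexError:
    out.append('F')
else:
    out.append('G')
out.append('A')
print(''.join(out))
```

Execution trace: 'H' (try body) → 'C' (except NameError) → 'A' (after the try/except). Output: HCA

Answer: HCA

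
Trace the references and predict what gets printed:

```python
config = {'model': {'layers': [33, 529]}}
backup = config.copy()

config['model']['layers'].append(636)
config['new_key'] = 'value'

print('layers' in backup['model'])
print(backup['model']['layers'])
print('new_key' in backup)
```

Key concept: shallow copy gotcha with nested dict.
Step by step:
`config = {'model': {'layers': [33, 529]}}` → config = {'model': {'layers': [33, 529]}}
`backup = config.copy()` → backup = {'model': {'layers': [33, 529]}}
`config['model']['layers'].append(636)` → config = {'model': {'layers': [33, 529, 636]}}; backup = {'model': {'layers': [33, 529, 636]}}
`config['new_key'] = 'value'` → config = {'model': {'layers': [33, 529, 636]}, 'new_key': 'value'}
`print('layers' in backup['model'])` → prints True
`print(backup['model']['layers'])` → prints [33, 529, 636]
`print('new_key' in backup)` → prints False

Answer:
True
[33, 529, 636]
False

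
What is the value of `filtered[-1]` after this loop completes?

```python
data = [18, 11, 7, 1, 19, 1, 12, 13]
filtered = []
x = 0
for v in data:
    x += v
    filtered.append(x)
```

Cumulative sum ends at 82
`filtered` takes the values: [] → [18] → [18, 29] → [18, 29, 36] → [18, 29, 36, 37] → [18, 29, 36, 37, 56] → [18, 29, 36, 37, 56, 57] → [18, 29, 36, 37, 56, 57, 69] → [18, 29, 36, 37, 56, 57, 69, 82]
So `filtered[-1]` = 82

Answer: 82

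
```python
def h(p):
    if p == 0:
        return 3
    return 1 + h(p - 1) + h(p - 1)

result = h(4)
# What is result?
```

h(p) = 1 + 2·h(p-1), h(0)=3. Closed form: (3+1)·2^4 - 1 = 63.

Answer: 63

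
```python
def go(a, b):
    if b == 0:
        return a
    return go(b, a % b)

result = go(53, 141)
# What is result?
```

go(53, 141) -> go(141, 53) -> go(53, 35) -> go(35, 18) -> go(18, 17) -> go(17, 1) -> go(1, 0) -> 1

Answer: 1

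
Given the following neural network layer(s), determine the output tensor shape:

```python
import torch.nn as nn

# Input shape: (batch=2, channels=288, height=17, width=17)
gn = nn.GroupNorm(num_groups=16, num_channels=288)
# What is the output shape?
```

Input: (2, 288, 17, 17) -> Output: (2, 288, 17, 17)

Answer: (2, 288, 17, 17)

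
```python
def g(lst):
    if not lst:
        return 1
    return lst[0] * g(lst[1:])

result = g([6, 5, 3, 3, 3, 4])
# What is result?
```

Product over [6, 5, 3, 3, 3, 4] = 6 * 5 * 3 * 3 * 3 * 4 = 3240

Answer: 3240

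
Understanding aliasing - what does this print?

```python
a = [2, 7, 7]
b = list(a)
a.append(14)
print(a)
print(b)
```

Key concept: list() constructor creates copy.
Step by step:
`a = [2, 7, 7]` → a = [2, 7, 7]
`b = list(a)` → b = [2, 7, 7]
`a.append(14)` → a = [2, 7, 7, 14]
`print(a)` → prints [2, 7, 7, 14]
`print(b)` → prints [2, 7, 7]

Answer:
[2, 7, 7, 14]
[2, 7, 7]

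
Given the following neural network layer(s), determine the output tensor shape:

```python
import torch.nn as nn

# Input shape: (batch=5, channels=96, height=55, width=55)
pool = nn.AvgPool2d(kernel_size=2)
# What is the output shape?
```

Input: (5, 96, 55, 55) -> Output: (5, 96, 27, 27)

Answer: (5, 96, 27, 27)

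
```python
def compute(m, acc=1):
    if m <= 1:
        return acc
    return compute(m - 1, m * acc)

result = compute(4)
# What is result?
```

Accumulator trace (n, acc): (4, 1) -> (3, 4) -> (2, 12) -> (1, 24) -> return 24

Answer: 24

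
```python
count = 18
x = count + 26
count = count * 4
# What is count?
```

Trace:
`count = 18` → count = 18
`x = count + 26` → x = 44
`count = count * 4` → count = 72
So count = 72

Answer: 72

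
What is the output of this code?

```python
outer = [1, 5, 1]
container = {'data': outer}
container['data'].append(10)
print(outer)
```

Key concept: dict holds reference to list.
Step by step:
`outer = [1, 5, 1]` → outer = [1, 5, 1]
`container = {'data': outer}` → container = {'data': [1, 5, 1]}
`container['data'].append(10)` → outer = [1, 5, 1, 10]; container = {'data': [1, 5, 1, 10]}
`print(outer)` → prints [1, 5, 1, 10]

Answer: [1, 5, 1, 10]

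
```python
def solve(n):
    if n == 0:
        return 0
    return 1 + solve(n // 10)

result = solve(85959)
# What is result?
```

Count of digits of 85959: 5

Answer: 5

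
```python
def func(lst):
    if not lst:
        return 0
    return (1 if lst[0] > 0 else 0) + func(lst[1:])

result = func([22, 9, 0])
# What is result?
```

Count of positive elements in [22, 9, 0] = 2

Answer: 2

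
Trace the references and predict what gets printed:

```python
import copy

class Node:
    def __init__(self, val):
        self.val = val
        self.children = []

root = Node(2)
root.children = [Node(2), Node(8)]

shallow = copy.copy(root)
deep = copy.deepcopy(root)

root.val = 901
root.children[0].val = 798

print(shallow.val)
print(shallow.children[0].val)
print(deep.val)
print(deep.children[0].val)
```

Key concept: deep copy with custom objects.
Step by step:
`root = Node(2)` → root = Node(val=2, children=[])
`root.children = [Node(2), Node(8)]` → root = Node(val=2, children=[Node(val=2, children=[]), Node(val=8, children=[])])
`shallow = copy.copy(root)` → shallow = Node(val=2, children=[Node(val=2, children=[]), Node(val=8, children=[])])
`deep = copy.deepcopy(root)` → deep = Node(val=2, children=[Node(val=2, children=[]), Node(val=8, children=[])])
`root.val = 901` → root = Node(val=901, children=[Node(val=2, children=[]), Node(val=8, children=[])])
`root.children[0].val = 798` → root = Node(val=901, children=[Node(val=798, children=[]), Node(val=8, children=[])]); shallow = Node(val=2, children=[Node(val=798, children=[]), Node(val=8, children=[])])
`print(shallow.val)` → prints 2
`print(shallow.children[0].val)` → prints 798
`print(deep.val)` → prints 2
`print(deep.children[0].val)` → prints 2

Answer:
2
798
2
2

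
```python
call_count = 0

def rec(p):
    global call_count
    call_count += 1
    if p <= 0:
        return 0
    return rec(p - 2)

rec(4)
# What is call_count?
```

Linear recursion stepping by 2: 3 calls from p=4 down to ≤0.

Answer: 3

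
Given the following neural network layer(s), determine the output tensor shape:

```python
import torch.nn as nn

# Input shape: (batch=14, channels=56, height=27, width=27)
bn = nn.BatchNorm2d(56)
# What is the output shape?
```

Input: (14, 56, 27, 27) -> Output: (14, 56, 27, 27)

Answer: (14, 56, 27, 27)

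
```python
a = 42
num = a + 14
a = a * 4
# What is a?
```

Trace:
`a = 42` → a = 42
`num = a + 14` → num = 56
`a = a * 4` → a = 168
So a = 168

Answer: 168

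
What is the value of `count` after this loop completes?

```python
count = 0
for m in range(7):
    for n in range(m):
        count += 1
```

Triangle number: 0+1+2+...+6
`count` takes the values: 0 → 1 → 2 → 3 → 4 → 5 → 6 → 7 → 8 → 9 → 10 → 11 → 12 → 13 → 14 → 15 → 16 → 17 → 18 → 19 → 20 → 21

Answer: 21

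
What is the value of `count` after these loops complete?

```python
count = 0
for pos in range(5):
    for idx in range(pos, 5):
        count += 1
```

Upper triangle: 5 + 4 + ... + 1
`count` takes the values: 0 → 1 → 2 → 3 → 4 → 5 → 6 → 7 → 8 → 9 → 10 → 11 → 12 → 13 → 14 → 15

Answer: 15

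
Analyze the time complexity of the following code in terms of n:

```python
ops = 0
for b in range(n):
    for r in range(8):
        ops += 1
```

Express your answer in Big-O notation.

Each loop level contributes: n × 1. Multiplying the contributions gives O(n).

Answer: O(n)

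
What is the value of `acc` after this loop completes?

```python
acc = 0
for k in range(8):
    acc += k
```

Sum of 0 to 7 = 28
`acc` takes the values: 0 → 1 → 3 → 6 → 10 → 15 → 21 → 28

Answer: 28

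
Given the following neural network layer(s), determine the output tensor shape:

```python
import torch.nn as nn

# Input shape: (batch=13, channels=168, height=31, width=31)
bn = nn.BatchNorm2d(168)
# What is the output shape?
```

Input: (13, 168, 31, 31) -> Output: (13, 168, 31, 31)

Answer: (13, 168, 31, 31)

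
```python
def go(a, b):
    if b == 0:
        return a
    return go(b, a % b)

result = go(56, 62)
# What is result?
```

go(56, 62) -> go(62, 56) -> go(56, 6) -> go(6, 2) -> go(2, 0) -> 2

Answer: 2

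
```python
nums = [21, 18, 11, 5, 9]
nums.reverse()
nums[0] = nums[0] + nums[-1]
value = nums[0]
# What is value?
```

Trace:
`nums = [21, 18, 11, 5, 9]` → nums = [21, 18, 11, 5, 9]
`nums.reverse()` → nums = [9, 5, 11, 18, 21]
`nums[0] = nums[0] + nums[-1]` → nums = [30, 5, 11, 18, 21]
`value = nums[0]` → value = 30
So value = 30

Answer: 30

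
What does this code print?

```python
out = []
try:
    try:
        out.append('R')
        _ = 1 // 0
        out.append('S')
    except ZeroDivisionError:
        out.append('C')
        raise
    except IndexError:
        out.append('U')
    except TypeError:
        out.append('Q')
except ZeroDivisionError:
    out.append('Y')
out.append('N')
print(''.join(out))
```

Execution trace: 'R' (try body) → 'C' (except ZeroDivisionError) → 'Y' (outer except ZeroDivisionError) → 'N' (after the try/except). Output: RCYN

Answer: RCYN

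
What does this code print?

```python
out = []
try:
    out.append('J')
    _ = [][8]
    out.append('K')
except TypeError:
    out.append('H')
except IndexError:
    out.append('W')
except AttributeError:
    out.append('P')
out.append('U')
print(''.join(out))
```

Execution trace: 'J' (try body) → 'W' (except IndexError) → 'U' (after the try/except). Output: JWU

Answer: JWU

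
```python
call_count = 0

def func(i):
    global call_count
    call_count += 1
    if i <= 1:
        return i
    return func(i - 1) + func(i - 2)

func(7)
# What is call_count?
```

Calls(i) = 1 + Calls(i-1) + Calls(i-2); Calls(0)=Calls(1)=1. For i=7 this gives 41.

Answer: 41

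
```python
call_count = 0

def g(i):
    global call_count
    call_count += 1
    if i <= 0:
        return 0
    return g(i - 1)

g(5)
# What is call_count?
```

Linear recursion stepping by 1: 6 calls from i=5 down to ≤0.

Answer: 6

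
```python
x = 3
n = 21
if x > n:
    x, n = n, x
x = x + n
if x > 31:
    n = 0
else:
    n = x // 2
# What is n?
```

Trace:
`x = 3` → x = 3
`n = 21` → n = 21
`if x > n: ...` → x > n is False → no variable changes
`x = x + n` → x = 24
`if x > 31: ...` → x > 31 is False, take else branch → n = 12
So n = 12

Answer: 12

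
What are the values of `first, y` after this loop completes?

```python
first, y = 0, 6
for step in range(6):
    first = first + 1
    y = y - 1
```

first goes 0→6, y goes 6→0
`first, y` takes the values: (0, 6) → (1, 6) → (1, 5) → (2, 5) → (2, 4) → (3, 4) → (3, 3) → (4, 3) → (4, 2) → (5, 2) → (5, 1) → (6, 1) → (6, 0)

Answer: 6, 0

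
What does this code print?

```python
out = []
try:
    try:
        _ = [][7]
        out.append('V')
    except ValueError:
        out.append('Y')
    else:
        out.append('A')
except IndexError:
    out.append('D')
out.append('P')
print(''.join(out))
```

Execution trace: 'D' (outer except IndexError) → 'P' (after the try/except). Output: DP

Answer: DP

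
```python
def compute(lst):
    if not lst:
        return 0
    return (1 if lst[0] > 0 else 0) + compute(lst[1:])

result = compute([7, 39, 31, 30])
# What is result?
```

Count of positive elements in [7, 39, 31, 30] = 4

Answer: 4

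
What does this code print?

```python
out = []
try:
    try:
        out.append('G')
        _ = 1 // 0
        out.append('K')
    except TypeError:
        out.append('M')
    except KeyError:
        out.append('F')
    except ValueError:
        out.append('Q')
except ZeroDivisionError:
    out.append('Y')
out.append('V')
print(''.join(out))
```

Execution trace: 'G' (try body) → 'Y' (outer except ZeroDivisionError) → 'V' (after the try/except). Output: GYV

Answer: GYV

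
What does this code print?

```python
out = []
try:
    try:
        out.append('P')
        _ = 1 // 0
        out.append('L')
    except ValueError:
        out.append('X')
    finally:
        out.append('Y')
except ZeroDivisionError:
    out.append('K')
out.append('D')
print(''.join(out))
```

Execution trace: 'P' (inner try body) → 'Y' (inner finally) → 'K' (outer except ZeroDivisionError) → 'D' (after the try/except). Output: PYKD

Answer: PYKD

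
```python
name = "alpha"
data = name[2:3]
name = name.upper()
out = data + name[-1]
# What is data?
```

Trace:
`name = "alpha"` → name = 'alpha'
`data = name[2:3]` → data = 'p'
`name = name.upper()` → name = 'ALPHA'
`out = data + name[-1]` → out = 'pA'
So data = 'p'

Answer: 'p'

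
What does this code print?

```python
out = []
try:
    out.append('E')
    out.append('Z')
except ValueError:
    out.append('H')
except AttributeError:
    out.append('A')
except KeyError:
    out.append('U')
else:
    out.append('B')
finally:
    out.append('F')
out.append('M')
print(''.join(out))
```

Execution trace: 'E' (try body) → 'Z' (try body, no exception) → 'B' (else) → 'F' (finally) → 'M' (after the try/except). Output: EZBFM

Answer: EZBFM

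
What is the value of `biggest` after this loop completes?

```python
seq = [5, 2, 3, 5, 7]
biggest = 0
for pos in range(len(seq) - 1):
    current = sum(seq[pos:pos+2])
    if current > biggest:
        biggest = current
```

Max sum of 2-element window in [5, 2, 3, 5, 7]
`biggest` takes the values: 0 → 7 → 8 → 12

Answer: 12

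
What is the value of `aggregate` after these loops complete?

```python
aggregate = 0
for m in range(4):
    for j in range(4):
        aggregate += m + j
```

Sum of all m+j for m,j in 4x4
`aggregate` takes the values: 0 → 1 → 3 → 6 → 7 → 9 → 12 → 16 → 18 → 21 → 25 → 30 → 33 → 37 → 42 → 48

Answer: 48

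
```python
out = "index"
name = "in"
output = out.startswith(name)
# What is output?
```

Trace:
`out = "index"` → out = 'index'
`name = "in"` → name = 'in'
`output = out.startswith(name)` → output = True
So output = True

Answer: True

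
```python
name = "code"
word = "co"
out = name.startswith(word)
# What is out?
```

Trace:
`name = "code"` → name = 'code'
`word = "co"` → word = 'co'
`out = name.startswith(word)` → out = True
So out = True

Answer: True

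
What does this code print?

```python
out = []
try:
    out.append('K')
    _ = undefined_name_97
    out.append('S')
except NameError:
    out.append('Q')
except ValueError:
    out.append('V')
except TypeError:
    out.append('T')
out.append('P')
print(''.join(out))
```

Execution trace: 'K' (try body) → 'Q' (except NameError) → 'P' (after the try/except). Output: KQP

Answer: KQP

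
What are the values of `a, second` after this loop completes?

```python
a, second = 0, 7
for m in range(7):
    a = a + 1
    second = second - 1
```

a goes 0→7, second goes 7→0
`a, second` takes the values: (0, 7) → (1, 7) → (1, 6) → (2, 6) → (2, 5) → (3, 5) → (3, 4) → (4, 4) → (4, 3) → (5, 3) → (5, 2) → (6, 2) → (6, 1) → (7, 1) → (7, 0)

Answer: 7, 0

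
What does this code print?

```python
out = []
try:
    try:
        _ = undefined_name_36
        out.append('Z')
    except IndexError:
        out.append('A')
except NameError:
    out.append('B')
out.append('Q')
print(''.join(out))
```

Execution trace: 'B' (outer except NameError) → 'Q' (after the try/except). Output: BQ

Answer: BQ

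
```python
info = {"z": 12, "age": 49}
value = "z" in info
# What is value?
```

Trace:
`info = {"z": 12, "age": 49}` → info = {'z': 12, 'age': 49}
`value = "z" in info` → value = True
So value = True

Answer: True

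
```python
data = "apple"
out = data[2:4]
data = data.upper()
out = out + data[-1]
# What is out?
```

Trace:
`data = "apple"` → data = 'apple'
`out = data[2:4]` → out = 'pl'
`data = data.upper()` → data = 'APPLE'
`out = out + data[-1]` → out = 'plE'
So out = 'plE'

Answer: 'plE'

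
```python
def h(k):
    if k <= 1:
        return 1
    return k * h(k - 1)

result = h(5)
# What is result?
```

h(5) = 5 * 4 * 3 * 2 * 1 = 120

Answer: 120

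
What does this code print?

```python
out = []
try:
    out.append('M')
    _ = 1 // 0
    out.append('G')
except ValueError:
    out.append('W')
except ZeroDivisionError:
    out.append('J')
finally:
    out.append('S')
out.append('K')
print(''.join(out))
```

Execution trace: 'M' (try body) → 'J' (except ZeroDivisionError) → 'S' (finally) → 'K' (after the try/except). Output: MJSK

Answer: MJSK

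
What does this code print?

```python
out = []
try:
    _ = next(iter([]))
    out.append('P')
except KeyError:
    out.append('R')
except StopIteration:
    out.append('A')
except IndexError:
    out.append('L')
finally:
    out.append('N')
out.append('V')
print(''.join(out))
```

Execution trace: 'A' (except StopIteration) → 'N' (finally) → 'V' (after the try/except). Output: ANV

Answer: ANV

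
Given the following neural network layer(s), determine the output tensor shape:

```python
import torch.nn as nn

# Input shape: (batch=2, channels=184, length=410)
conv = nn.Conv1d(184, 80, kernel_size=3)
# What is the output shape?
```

Input: (2, 184, 410) -> Output: (2, 80, 408)

Answer: (2, 80, 408)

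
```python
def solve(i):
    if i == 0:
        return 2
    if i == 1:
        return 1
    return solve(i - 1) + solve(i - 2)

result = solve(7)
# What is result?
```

Build up from base cases: solve(0)=2, solve(1)=1, solve(2)=3, solve(3)=4, solve(4)=7, solve(5)=11, solve(6)=18, ..., solve(7)=29

Answer: 29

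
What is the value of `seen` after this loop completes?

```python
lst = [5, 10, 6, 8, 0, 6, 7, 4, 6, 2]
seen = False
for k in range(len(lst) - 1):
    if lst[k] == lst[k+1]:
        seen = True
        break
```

Check consecutive duplicates in [5, 10, 6, 8, 0, 6, 7, 4, 6, 2]
`seen` takes the values: False

Answer: False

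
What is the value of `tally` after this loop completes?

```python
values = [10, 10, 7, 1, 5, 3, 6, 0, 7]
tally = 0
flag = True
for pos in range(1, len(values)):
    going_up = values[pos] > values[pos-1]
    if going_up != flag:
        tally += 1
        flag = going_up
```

Count direction changes in [10, 10, 7, 1, 5, 3, 6, 0, 7]
`tally` takes the values: 0 → 1 → 2 → 3 → 4 → 5 → 6

Answer: 6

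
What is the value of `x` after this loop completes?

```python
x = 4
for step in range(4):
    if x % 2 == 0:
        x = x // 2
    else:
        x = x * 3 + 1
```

Collatz-style transformation from 4
`x` takes the values: 4 → 2 → 1 → 4 → 2

Answer: 2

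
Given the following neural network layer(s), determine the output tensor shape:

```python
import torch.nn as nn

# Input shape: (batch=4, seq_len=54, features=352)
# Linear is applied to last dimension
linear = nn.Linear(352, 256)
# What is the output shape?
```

Input: (4, 54, 352) -> Output: (4, 54, 256)

Answer: (4, 54, 256)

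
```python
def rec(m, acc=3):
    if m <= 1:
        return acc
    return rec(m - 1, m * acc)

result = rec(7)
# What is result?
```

Accumulator trace (n, acc): (7, 3) -> (6, 21) -> (5, 126) -> (4, 630) -> (3, 2520) -> (2, 7560) -> (1, 15120) -> return 15120

Answer: 15120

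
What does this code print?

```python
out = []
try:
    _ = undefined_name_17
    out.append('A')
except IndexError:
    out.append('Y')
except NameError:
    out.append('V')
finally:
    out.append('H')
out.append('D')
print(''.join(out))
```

Execution trace: 'V' (except NameError) → 'H' (finally) → 'D' (after the try/except). Output: VHD

Answer: VHD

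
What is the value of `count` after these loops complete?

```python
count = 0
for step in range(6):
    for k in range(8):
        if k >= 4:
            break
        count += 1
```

Inner breaks at 4, outer runs 6 times
`count` takes the values: 0 → 1 → 2 → 3 → 4 → 5 → 6 → 7 → 8 → 9 → 10 → 11 → 12 → 13 → 14 → 15 → 16 → 17 → 18 → 19 → 20 → 21 → 22 → 23 → 24

Answer: 24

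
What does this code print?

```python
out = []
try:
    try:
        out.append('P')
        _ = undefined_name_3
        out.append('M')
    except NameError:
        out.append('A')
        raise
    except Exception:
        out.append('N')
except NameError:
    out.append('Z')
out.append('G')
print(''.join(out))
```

Execution trace: 'P' (inner try body) → 'A' (inner except NameError) → 'Z' (outer except NameError) → 'G' (after the try/except). Output: PAZG

Answer: PAZG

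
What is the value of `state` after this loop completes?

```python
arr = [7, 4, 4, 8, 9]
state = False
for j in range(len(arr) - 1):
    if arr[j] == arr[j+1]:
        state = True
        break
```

Check consecutive duplicates in [7, 4, 4, 8, 9]
`state` takes the values: False → True

Answer: True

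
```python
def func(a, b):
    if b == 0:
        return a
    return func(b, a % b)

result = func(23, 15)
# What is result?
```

func(23, 15) -> func(15, 8) -> func(8, 7) -> func(7, 1) -> func(1, 0) -> 1

Answer: 1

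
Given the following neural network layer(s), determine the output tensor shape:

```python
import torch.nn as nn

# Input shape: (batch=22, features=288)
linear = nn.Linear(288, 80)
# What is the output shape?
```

Input: (22, 288) -> Output: (22, 80)

Answer: (22, 80)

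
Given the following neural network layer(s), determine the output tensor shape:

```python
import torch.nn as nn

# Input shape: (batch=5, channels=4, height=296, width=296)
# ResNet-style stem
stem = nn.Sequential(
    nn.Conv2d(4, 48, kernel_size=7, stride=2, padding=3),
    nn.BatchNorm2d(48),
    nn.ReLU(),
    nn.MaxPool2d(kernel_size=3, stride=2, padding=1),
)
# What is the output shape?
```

Input: (5, 4, 296, 296) -> after Conv2d 7x7 stride=2: (5, 48, 148, 148) -> Output: (5, 48, 74, 74)

Answer: (5, 48, 74, 74)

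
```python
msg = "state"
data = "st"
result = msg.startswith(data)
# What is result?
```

Trace:
`msg = "state"` → msg = 'state'
`data = "st"` → data = 'st'
`result = msg.startswith(data)` → result = True
So result = True

Answer: True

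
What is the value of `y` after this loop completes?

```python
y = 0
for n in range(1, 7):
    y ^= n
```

XOR of 1 to 6
`y` takes the values: 0 → 1 → 3 → 0 → 4 → 1 → 7

Answer: 7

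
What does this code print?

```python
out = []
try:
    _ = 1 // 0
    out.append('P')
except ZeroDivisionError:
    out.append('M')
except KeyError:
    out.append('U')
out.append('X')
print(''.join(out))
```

Execution trace: 'M' (except ZeroDivisionError) → 'X' (after the try/except). Output: MX

Answer: MX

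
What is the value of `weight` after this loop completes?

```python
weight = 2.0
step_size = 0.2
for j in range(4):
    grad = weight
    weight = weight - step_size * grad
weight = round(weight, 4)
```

Gradient descent: w = 2.0 * (1 - 0.2)^4
`weight` takes the values: 2.0 → 1.6 → 1.28 → 1.024 → 0.8192

Answer: 0.8192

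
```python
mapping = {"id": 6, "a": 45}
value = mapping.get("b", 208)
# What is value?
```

Trace:
`mapping = {"id": 6, "a": 45}` → mapping = {'id': 6, 'a': 45}
`value = mapping.get("b", 208)` → value = 208
So value = 208

Answer: 208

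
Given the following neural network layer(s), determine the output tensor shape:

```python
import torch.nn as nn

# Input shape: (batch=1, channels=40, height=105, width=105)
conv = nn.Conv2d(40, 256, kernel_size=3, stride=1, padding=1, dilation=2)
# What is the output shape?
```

Input: (1, 40, 105, 105) -> Output: (1, 256, 103, 103)

Answer: (1, 256, 103, 103)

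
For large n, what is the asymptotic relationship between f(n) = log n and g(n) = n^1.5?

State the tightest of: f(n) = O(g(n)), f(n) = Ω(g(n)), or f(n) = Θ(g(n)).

log n vs n^1.5: f(n) = O(g(n)) but not Ω(g(n)) — n^1.5 grows strictly faster than log n.

Answer: f(n) = O(g(n)) but not Ω(g(n)) — n^1.5 grows strictly faster than log n.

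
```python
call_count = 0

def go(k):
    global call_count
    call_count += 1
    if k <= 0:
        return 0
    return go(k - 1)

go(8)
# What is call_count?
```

Linear recursion stepping by 1: 9 calls from k=8 down to ≤0.

Answer: 9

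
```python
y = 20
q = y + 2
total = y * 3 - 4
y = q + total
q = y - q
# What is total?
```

Trace:
`y = 20` → y = 20
`q = y + 2` → q = 22
`total = y * 3 - 4` → total = 56
`y = q + total` → y = 78
`q = y - q` → q = 56
So total = 56

Answer: 56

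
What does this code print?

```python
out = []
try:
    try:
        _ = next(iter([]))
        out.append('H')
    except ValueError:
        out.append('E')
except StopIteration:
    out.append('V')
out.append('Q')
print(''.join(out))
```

Execution trace: 'V' (outer except StopIteration) → 'Q' (after the try/except). Output: VQ

Answer: VQ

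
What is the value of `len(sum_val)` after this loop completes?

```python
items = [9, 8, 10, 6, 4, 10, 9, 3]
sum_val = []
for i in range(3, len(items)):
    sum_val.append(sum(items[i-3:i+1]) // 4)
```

Number of 4-element averages
`sum_val` takes the values: [] → [8] → [8, 7] → [8, 7, 7] → [8, 7, 7, 7] → [8, 7, 7, 7, 6]
So `len(sum_val)` = 5

Answer: 5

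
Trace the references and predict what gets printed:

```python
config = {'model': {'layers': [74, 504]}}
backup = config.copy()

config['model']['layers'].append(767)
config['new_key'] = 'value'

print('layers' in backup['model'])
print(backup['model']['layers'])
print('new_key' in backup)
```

Key concept: shallow copy gotcha with nested dict.
Step by step:
`config = {'model': {'layers': [74, 504]}}` → config = {'model': {'layers': [74, 504]}}
`backup = config.copy()` → backup = {'model': {'layers': [74, 504]}}
`config['model']['layers'].append(767)` → config = {'model': {'layers': [74, 504, 767]}}; backup = {'model': {'layers': [74, 504, 767]}}
`config['new_key'] = 'value'` → config = {'model': {'layers': [74, 504, 767]}, 'new_key': 'value'}
`print('layers' in backup['model'])` → prints True
`print(backup['model']['layers'])` → prints [74, 504, 767]
`print('new_key' in backup)` → prints False

Answer:
True
[74, 504, 767]
False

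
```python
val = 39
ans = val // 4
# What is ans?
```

Trace:
`val = 39` → val = 39
`ans = val // 4` → ans = 9
So ans = 9

Answer: 9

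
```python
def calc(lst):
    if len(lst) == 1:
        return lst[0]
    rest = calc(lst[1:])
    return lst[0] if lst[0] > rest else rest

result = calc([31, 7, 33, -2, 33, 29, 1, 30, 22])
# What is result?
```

Recursive max over [31, 7, 33, -2, 33, 29, 1, 30, 22] = 33

Answer: 33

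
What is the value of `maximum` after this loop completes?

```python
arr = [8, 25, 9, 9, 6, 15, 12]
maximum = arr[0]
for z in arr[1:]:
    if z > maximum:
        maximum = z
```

Maximum of [8, 25, 9, 9, 6, 15, 12]
`maximum` takes the values: 8 → 25

Answer: 25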